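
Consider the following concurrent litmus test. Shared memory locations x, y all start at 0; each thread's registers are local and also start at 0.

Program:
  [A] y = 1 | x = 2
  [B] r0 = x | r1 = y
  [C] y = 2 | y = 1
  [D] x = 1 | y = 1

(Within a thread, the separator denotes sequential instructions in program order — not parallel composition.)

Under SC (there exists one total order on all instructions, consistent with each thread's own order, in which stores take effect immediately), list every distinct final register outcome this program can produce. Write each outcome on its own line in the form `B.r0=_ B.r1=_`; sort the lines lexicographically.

outcome vector order: (B.r0,B.r1)
|SC outcomes| = 8

B.r0=0 B.r1=0
B.r0=0 B.r1=1
B.r0=0 B.r1=2
B.r0=1 B.r1=0
B.r0=1 B.r1=1
B.r0=1 B.r1=2
B.r0=2 B.r1=1
B.r0=2 B.r1=2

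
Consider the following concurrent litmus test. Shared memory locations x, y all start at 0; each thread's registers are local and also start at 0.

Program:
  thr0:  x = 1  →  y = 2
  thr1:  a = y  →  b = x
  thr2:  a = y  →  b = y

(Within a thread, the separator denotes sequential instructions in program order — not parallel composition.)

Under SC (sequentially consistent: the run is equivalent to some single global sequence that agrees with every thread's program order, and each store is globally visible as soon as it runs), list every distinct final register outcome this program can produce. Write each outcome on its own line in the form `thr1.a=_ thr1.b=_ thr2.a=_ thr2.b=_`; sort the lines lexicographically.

thr1.a=0 thr1.b=0 thr2.a=0 thr2.b=0
thr1.a=0 thr1.b=0 thr2.a=0 thr2.b=2
thr1.a=0 thr1.b=0 thr2.a=2 thr2.b=2
thr1.a=0 thr1.b=1 thr2.a=0 thr2.b=0
thr1.a=0 thr1.b=1 thr2.a=0 thr2.b=2
thr1.a=0 thr1.b=1 thr2.a=2 thr2.b=2
thr1.a=2 thr1.b=1 thr2.a=0 thr2.b=0
thr1.a=2 thr1.b=1 thr2.a=0 thr2.b=2
thr1.a=2 thr1.b=1 thr2.a=2 thr2.b=2

outcome vector order: (thr1.a,thr1.b,thr2.a,thr2.b)
|SC outcomes| = 9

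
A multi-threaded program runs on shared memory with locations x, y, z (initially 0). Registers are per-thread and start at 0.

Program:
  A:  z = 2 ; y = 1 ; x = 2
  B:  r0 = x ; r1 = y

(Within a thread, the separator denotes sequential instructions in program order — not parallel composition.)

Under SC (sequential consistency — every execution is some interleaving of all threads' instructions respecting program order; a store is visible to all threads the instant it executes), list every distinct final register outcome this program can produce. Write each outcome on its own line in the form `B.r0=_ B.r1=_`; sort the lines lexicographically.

B.r0=0 B.r1=0
B.r0=0 B.r1=1
B.r0=2 B.r1=1

outcome vector order: (B.r0,B.r1)
|SC outcomes| = 3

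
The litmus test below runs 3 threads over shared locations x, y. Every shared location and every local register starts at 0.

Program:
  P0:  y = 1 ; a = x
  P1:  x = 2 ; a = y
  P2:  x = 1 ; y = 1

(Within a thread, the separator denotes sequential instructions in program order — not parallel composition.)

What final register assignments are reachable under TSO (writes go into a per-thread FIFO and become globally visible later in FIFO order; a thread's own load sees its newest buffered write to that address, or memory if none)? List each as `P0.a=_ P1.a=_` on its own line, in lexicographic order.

P0.a=0 P1.a=0
P0.a=0 P1.a=1
P0.a=1 P1.a=0
P0.a=1 P1.a=1
P0.a=2 P1.a=0
P0.a=2 P1.a=1

outcome vector order: (P0.a,P1.a)
|TSO outcomes| = 6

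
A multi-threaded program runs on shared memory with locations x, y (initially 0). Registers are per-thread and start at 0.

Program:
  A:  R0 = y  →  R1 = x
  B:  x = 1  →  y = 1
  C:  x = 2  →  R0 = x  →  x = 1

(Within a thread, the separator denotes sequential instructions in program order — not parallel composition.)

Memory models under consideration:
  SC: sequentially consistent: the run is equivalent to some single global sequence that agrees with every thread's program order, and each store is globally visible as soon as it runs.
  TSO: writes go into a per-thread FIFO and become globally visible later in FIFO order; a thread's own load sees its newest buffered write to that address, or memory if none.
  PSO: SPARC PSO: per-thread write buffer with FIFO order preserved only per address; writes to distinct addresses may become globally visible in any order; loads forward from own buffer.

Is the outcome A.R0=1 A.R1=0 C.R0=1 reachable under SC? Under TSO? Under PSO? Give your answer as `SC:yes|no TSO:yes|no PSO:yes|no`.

outcome vector order: (A.R0,A.R1,C.R0)
SC (9): (0,0,1); (0,0,2); (0,1,1); (0,1,2); (0,2,1); (0,2,2); (1,1,1); (1,1,2); (1,2,2)
TSO (9): (0,0,1); (0,0,2); (0,1,1); (0,1,2); (0,2,1); (0,2,2); (1,1,1); (1,1,2); (1,2,2)
PSO (12): (0,0,1); (0,0,2); (0,1,1); (0,1,2); (0,2,1); (0,2,2); (1,0,1); (1,0,2); (1,1,1); (1,1,2); (1,2,1); (1,2,2)
target (1,0,1) ∈ {PSO}

SC:no TSO:no PSO:yes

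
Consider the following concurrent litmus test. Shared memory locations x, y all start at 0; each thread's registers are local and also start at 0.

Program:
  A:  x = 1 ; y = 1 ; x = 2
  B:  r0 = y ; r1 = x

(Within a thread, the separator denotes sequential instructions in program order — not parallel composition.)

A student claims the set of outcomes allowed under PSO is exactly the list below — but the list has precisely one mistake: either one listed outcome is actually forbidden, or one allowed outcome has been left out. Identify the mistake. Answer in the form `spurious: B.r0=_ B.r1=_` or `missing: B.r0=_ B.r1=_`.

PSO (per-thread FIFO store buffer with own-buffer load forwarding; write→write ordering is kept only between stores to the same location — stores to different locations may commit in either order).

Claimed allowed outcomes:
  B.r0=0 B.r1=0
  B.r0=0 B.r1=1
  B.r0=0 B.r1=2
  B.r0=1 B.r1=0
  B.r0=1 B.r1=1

outcome vector order: (B.r0,B.r1)
PSO (6): 00; 01; 02; 10; 11; 12
PSO∖claimed = {12}

missing: B.r0=1 B.r1=2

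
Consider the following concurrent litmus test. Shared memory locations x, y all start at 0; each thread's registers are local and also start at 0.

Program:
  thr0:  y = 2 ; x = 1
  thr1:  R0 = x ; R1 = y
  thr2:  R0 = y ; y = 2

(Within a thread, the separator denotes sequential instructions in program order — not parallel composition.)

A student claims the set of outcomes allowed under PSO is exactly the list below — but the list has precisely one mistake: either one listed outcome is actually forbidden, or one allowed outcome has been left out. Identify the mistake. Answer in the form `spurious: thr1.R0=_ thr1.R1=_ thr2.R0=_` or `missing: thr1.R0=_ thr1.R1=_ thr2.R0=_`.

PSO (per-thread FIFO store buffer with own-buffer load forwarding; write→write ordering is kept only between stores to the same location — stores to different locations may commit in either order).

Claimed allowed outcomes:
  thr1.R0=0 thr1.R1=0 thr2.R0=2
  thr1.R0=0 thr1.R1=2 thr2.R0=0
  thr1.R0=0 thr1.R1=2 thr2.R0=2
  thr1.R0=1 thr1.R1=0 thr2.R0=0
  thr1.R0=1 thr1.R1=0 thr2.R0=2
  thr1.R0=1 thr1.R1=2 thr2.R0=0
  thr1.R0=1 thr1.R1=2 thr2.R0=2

outcome vector order: (thr1.R0,thr1.R1,thr2.R0)
PSO: 8 outcomes — {0/0/0, 0/0/2, 0/2/0, 0/2/2, 1/0/0, 1/0/2, 1/2/0, 1/2/2}
PSO∖claimed = {0/0/0}

missing: thr1.R0=0 thr1.R1=0 thr2.R0=0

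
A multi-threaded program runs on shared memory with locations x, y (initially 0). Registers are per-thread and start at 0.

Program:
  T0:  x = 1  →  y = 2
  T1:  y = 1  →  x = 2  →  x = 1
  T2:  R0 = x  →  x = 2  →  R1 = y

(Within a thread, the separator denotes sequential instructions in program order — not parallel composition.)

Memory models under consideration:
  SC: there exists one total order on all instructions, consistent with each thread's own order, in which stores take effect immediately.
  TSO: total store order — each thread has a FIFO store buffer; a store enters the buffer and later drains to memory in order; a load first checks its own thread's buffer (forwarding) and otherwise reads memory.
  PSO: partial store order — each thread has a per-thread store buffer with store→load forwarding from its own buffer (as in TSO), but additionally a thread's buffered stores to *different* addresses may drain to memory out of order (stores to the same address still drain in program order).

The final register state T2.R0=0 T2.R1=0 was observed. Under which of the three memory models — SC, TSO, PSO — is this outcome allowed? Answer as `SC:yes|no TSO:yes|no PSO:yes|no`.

outcome vector order: (T2.R0,T2.R1)
SC (8): (0,0), (0,1), (0,2), (1,0), (1,1), (1,2), (2,1), (2,2)
TSO (8): (0,0), (0,1), (0,2), (1,0), (1,1), (1,2), (2,1), (2,2)
PSO (9): (0,0), (0,1), (0,2), (1,0), (1,1), (1,2), (2,0), (2,1), (2,2)
target (0,0) ∈ {SC,TSO,PSO}

SC:yes TSO:yes PSO:yes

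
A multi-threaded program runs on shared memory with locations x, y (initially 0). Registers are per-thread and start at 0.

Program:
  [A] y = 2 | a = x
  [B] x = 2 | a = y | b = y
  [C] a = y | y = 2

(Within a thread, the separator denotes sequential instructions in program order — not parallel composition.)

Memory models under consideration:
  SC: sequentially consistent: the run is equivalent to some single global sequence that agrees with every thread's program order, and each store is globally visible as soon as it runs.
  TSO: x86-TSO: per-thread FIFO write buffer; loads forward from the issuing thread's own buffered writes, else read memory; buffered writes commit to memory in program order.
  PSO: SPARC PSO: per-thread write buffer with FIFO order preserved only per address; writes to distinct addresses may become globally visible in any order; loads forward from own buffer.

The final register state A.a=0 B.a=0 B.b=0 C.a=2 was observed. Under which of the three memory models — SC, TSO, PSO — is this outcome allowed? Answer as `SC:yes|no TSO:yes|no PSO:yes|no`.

SC:no TSO:yes PSO:yes

outcome vector order: (A.a,B.a,B.b,C.a)
SC (8): 0220; 0222; 2000; 2002; 2020; 2022; 2220; 2222
TSO (12): 0000; 0002; 0020; 0022; 0220; 0222; 2000; 2002; 2020; 2022; 2220; 2222
PSO (12): 0000; 0002; 0020; 0022; 0220; 0222; 2000; 2002; 2020; 2022; 2220; 2222
target 0002 ∈ {TSO,PSO}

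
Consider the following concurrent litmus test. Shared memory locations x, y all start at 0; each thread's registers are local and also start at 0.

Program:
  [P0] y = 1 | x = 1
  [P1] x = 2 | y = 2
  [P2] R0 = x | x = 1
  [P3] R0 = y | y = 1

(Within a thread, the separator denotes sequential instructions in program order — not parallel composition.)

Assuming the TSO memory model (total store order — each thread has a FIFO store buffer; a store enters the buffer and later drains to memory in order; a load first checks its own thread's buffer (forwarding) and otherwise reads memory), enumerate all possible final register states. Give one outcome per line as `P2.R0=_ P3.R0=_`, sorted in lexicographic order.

outcome vector order: (P2.R0,P3.R0)
|TSO outcomes| = 9

P2.R0=0 P3.R0=0
P2.R0=0 P3.R0=1
P2.R0=0 P3.R0=2
P2.R0=1 P3.R0=0
P2.R0=1 P3.R0=1
P2.R0=1 P3.R0=2
P2.R0=2 P3.R0=0
P2.R0=2 P3.R0=1
P2.R0=2 P3.R0=2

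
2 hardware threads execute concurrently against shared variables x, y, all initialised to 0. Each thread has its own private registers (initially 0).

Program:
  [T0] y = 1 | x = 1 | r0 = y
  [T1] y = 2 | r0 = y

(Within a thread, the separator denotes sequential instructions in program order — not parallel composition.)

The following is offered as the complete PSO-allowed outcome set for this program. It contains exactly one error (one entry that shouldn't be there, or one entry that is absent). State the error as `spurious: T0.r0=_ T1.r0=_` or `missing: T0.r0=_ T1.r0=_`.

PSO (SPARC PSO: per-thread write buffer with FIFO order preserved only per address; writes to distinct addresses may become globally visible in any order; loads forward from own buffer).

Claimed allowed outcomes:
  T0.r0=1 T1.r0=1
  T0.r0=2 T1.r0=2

missing: T0.r0=1 T1.r0=2

outcome vector order: (T0.r0,T1.r0)
under PSO → 1/1; 1/2; 2/2
PSO∖claimed = {1/2}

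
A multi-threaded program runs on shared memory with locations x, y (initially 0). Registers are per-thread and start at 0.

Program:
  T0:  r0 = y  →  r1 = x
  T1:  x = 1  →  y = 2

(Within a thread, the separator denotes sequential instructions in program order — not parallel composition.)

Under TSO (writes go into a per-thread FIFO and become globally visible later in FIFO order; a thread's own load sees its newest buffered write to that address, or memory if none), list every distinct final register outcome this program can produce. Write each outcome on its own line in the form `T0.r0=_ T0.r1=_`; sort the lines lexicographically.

T0.r0=0 T0.r1=0
T0.r0=0 T0.r1=1
T0.r0=2 T0.r1=1

outcome vector order: (T0.r0,T0.r1)
|TSO outcomes| = 3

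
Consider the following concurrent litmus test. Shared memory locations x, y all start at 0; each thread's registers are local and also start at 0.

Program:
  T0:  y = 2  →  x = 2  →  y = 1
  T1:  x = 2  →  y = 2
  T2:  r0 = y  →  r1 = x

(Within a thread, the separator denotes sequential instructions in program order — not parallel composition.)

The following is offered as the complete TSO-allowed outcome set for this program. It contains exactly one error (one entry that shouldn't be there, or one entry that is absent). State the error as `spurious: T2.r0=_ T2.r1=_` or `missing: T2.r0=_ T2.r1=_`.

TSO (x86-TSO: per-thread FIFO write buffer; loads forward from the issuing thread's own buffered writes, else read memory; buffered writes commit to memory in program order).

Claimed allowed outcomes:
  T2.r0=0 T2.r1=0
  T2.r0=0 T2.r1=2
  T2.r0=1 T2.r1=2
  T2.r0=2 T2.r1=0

outcome vector order: (T2.r0,T2.r1)
TSO (5): 0/0; 0/2; 1/2; 2/0; 2/2
TSO∖claimed = {2/2}

missing: T2.r0=2 T2.r1=2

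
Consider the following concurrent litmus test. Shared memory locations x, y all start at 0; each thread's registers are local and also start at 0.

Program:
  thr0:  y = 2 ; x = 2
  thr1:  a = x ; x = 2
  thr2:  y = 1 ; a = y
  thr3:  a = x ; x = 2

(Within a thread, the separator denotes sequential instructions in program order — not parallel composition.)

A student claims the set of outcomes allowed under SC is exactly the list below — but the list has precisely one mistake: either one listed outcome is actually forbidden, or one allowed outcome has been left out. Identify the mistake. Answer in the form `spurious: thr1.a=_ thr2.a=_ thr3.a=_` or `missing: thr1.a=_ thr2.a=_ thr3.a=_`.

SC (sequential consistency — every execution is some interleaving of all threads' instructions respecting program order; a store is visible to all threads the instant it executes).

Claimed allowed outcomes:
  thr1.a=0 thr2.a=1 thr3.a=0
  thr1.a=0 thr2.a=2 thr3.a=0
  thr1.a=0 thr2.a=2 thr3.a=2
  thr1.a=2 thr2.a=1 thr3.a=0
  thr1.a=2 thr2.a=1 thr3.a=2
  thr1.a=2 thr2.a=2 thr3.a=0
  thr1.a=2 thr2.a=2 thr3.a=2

missing: thr1.a=0 thr2.a=1 thr3.a=2

outcome vector order: (thr1.a,thr2.a,thr3.a)
[SC] allowed = {(0,1,0), (0,1,2), (0,2,0), (0,2,2), (2,1,0), (2,1,2), (2,2,0), (2,2,2)}
SC∖claimed = {(0,1,2)}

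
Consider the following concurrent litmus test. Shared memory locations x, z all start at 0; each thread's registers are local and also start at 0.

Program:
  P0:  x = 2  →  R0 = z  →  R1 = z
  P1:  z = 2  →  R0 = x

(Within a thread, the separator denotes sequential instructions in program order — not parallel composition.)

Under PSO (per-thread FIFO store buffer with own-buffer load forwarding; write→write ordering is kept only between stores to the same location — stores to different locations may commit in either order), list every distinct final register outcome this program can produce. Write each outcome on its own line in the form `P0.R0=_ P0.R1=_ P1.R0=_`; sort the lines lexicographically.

P0.R0=0 P0.R1=0 P1.R0=0
P0.R0=0 P0.R1=0 P1.R0=2
P0.R0=0 P0.R1=2 P1.R0=0
P0.R0=0 P0.R1=2 P1.R0=2
P0.R0=2 P0.R1=2 P1.R0=0
P0.R0=2 P0.R1=2 P1.R0=2

outcome vector order: (P0.R0,P0.R1,P1.R0)
|PSO outcomes| = 6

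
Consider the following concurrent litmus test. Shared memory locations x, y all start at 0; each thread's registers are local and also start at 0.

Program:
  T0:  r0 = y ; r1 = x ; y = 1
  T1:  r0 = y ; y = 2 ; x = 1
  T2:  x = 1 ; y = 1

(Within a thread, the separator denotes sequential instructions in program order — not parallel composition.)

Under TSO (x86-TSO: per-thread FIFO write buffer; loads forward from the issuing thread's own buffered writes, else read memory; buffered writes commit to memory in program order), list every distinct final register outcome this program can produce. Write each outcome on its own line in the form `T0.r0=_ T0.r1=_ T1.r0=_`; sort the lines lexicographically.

T0.r0=0 T0.r1=0 T1.r0=0
T0.r0=0 T0.r1=0 T1.r0=1
T0.r0=0 T0.r1=1 T1.r0=0
T0.r0=0 T0.r1=1 T1.r0=1
T0.r0=1 T0.r1=1 T1.r0=0
T0.r0=1 T0.r1=1 T1.r0=1
T0.r0=2 T0.r1=0 T1.r0=0
T0.r0=2 T0.r1=1 T1.r0=0
T0.r0=2 T0.r1=1 T1.r0=1

outcome vector order: (T0.r0,T0.r1,T1.r0)
|TSO outcomes| = 9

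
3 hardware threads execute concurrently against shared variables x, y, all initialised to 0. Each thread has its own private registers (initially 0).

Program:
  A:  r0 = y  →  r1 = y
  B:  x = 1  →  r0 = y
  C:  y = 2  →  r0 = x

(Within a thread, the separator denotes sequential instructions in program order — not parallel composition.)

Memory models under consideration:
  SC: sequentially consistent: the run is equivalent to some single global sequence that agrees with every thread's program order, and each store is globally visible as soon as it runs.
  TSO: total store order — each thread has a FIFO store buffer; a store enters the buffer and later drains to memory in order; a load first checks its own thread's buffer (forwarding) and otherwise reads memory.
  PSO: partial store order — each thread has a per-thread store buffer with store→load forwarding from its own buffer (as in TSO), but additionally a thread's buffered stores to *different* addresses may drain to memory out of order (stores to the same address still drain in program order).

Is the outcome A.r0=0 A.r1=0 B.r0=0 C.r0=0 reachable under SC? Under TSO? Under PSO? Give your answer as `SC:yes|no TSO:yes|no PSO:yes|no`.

outcome vector order: (A.r0,A.r1,B.r0,C.r0)
under SC → 0/0/0/1, 0/0/2/0, 0/0/2/1, 0/2/0/1, 0/2/2/0, 0/2/2/1, 2/2/0/1, 2/2/2/0, 2/2/2/1
under TSO → 0/0/0/0, 0/0/0/1, 0/0/2/0, 0/0/2/1, 0/2/0/0, 0/2/0/1, 0/2/2/0, 0/2/2/1, 2/2/0/0, 2/2/0/1, 2/2/2/0, 2/2/2/1
under PSO → 0/0/0/0, 0/0/0/1, 0/0/2/0, 0/0/2/1, 0/2/0/0, 0/2/0/1, 0/2/2/0, 0/2/2/1, 2/2/0/0, 2/2/0/1, 2/2/2/0, 2/2/2/1
target 0/0/0/0 ∈ {TSO,PSO}

SC:no TSO:yes PSO:yes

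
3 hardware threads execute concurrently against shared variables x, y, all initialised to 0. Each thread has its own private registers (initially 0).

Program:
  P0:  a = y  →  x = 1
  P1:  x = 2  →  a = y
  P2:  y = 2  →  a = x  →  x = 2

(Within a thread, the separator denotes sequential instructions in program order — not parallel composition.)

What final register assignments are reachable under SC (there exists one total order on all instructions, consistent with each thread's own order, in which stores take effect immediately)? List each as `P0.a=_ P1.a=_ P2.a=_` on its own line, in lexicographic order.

outcome vector order: (P0.a,P1.a,P2.a)
|SC outcomes| = 10

P0.a=0 P1.a=0 P2.a=1
P0.a=0 P1.a=0 P2.a=2
P0.a=0 P1.a=2 P2.a=0
P0.a=0 P1.a=2 P2.a=1
P0.a=0 P1.a=2 P2.a=2
P0.a=2 P1.a=0 P2.a=1
P0.a=2 P1.a=0 P2.a=2
P0.a=2 P1.a=2 P2.a=0
P0.a=2 P1.a=2 P2.a=1
P0.a=2 P1.a=2 P2.a=2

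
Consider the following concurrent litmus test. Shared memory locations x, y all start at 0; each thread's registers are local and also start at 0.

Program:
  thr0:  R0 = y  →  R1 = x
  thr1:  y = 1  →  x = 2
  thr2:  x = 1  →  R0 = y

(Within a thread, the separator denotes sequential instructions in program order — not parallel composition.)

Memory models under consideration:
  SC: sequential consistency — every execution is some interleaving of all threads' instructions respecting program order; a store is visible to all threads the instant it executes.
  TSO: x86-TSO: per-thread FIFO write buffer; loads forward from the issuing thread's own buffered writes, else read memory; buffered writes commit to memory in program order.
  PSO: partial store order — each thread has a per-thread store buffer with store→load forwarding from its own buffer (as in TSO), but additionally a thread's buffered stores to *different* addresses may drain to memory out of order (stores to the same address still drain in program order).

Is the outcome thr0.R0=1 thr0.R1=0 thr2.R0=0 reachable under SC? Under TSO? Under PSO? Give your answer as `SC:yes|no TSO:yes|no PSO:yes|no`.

outcome vector order: (thr0.R0,thr0.R1,thr2.R0)
[SC] allowed = {000 001 010 011 020 021 101 110 111 120 121}
[TSO] allowed = {000 001 010 011 020 021 100 101 110 111 120 121}
[PSO] allowed = {000 001 010 011 020 021 100 101 110 111 120 121}
target 100 ∈ {TSO,PSO}

SC:no TSO:yes PSO:yes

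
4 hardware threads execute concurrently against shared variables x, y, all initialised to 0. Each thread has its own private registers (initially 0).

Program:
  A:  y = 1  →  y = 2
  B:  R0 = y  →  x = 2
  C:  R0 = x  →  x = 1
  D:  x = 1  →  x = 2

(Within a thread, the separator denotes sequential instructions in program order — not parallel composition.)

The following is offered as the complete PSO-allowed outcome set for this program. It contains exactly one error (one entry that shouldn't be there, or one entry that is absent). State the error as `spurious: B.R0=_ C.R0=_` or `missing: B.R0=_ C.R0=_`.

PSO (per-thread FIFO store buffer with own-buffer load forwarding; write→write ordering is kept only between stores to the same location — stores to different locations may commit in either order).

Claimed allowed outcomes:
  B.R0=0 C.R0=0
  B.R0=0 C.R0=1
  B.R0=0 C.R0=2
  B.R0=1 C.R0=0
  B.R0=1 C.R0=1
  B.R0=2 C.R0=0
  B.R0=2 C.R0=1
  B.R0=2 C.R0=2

missing: B.R0=1 C.R0=2

outcome vector order: (B.R0,C.R0)
PSO: 9 outcomes — {<0 0>, <0 1>, <0 2>, <1 0>, <1 1>, <1 2>, <2 0>, <2 1>, <2 2>}
PSO∖claimed = {<1 2>}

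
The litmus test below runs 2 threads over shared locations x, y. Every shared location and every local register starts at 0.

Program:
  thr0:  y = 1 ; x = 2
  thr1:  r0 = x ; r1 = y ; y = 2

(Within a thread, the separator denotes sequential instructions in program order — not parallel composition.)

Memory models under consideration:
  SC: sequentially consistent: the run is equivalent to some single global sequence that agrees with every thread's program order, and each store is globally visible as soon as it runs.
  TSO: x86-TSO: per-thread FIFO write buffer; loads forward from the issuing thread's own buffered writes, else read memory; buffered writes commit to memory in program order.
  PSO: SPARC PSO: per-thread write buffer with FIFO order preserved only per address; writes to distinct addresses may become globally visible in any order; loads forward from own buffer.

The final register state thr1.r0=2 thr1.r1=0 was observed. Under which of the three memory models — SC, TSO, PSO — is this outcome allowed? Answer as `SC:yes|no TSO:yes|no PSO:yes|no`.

outcome vector order: (thr1.r0,thr1.r1)
SC: 3 outcomes — {00, 01, 21}
TSO: 3 outcomes — {00, 01, 21}
PSO: 4 outcomes — {00, 01, 20, 21}
target 20 ∈ {PSO}

SC:no TSO:no PSO:yes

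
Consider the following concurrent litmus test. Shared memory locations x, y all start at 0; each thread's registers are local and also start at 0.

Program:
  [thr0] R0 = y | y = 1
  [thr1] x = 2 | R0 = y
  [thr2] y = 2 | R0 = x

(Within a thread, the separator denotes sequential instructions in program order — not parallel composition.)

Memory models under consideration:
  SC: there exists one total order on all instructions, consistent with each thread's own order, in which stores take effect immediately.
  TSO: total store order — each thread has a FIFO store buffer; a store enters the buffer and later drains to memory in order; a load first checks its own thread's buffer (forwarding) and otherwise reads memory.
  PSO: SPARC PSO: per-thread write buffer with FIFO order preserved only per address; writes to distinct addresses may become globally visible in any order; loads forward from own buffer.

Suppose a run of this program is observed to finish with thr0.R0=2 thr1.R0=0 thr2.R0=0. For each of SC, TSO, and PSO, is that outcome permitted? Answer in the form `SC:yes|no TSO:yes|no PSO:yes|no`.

outcome vector order: (thr0.R0,thr1.R0,thr2.R0)
[SC] allowed = {002, 010, 012, 020, 022, 202, 210, 212, 220, 222}
[TSO] allowed = {000, 002, 010, 012, 020, 022, 200, 202, 210, 212, 220, 222}
[PSO] allowed = {000, 002, 010, 012, 020, 022, 200, 202, 210, 212, 220, 222}
target 200 ∈ {TSO,PSO}

SC:no TSO:yes PSO:yes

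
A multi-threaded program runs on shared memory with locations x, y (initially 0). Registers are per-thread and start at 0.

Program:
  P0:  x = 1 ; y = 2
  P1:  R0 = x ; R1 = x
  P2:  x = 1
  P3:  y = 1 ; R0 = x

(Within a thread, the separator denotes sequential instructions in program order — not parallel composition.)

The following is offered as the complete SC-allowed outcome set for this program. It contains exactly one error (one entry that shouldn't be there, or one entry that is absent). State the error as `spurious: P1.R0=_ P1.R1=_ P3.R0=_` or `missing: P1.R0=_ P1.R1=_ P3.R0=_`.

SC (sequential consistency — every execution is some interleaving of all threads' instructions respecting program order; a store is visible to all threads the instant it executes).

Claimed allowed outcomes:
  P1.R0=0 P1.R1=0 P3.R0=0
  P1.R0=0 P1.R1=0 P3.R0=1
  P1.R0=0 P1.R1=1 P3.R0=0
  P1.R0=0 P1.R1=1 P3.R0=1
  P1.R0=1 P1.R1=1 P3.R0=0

missing: P1.R0=1 P1.R1=1 P3.R0=1

outcome vector order: (P1.R0,P1.R1,P3.R0)
SC: 6 outcomes — {(0,0,0), (0,0,1), (0,1,0), (0,1,1), (1,1,0), (1,1,1)}
SC∖claimed = {(1,1,1)}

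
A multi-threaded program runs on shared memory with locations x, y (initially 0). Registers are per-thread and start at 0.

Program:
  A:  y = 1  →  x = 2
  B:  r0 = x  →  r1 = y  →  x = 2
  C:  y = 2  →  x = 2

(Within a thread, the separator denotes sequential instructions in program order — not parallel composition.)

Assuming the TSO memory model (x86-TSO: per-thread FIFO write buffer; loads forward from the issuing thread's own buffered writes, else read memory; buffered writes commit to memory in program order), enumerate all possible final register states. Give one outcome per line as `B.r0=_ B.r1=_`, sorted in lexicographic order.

B.r0=0 B.r1=0
B.r0=0 B.r1=1
B.r0=0 B.r1=2
B.r0=2 B.r1=1
B.r0=2 B.r1=2

outcome vector order: (B.r0,B.r1)
|TSO outcomes| = 5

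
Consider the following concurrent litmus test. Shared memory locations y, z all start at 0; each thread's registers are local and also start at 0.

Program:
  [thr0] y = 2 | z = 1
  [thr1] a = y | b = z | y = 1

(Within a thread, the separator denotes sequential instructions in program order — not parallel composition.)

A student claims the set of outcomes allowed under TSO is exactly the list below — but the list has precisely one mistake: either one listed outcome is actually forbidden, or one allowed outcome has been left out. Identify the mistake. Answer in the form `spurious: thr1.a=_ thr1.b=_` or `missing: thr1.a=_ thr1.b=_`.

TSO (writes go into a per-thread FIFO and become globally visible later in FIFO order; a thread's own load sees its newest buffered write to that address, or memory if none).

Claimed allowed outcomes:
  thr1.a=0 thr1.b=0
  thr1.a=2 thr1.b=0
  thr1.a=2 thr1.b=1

missing: thr1.a=0 thr1.b=1

outcome vector order: (thr1.a,thr1.b)
under TSO → (0,0) (0,1) (2,0) (2,1)
TSO∖claimed = {(0,1)}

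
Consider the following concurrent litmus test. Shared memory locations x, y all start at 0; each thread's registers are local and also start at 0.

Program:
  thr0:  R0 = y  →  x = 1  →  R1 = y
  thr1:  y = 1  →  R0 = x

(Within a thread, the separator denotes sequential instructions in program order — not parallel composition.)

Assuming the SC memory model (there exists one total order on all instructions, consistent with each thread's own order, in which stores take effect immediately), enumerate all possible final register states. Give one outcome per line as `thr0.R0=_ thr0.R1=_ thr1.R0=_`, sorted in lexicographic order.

outcome vector order: (thr0.R0,thr0.R1,thr1.R0)
|SC outcomes| = 5

thr0.R0=0 thr0.R1=0 thr1.R0=1
thr0.R0=0 thr0.R1=1 thr1.R0=0
thr0.R0=0 thr0.R1=1 thr1.R0=1
thr0.R0=1 thr0.R1=1 thr1.R0=0
thr0.R0=1 thr0.R1=1 thr1.R0=1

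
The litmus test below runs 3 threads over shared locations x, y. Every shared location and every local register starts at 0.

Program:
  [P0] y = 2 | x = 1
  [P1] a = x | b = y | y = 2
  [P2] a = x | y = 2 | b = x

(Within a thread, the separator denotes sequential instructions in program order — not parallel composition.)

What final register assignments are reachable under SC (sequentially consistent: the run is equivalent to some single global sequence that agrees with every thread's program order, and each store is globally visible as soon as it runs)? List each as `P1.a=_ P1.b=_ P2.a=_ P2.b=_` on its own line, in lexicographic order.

P1.a=0 P1.b=0 P2.a=0 P2.b=0
P1.a=0 P1.b=0 P2.a=0 P2.b=1
P1.a=0 P1.b=0 P2.a=1 P2.b=1
P1.a=0 P1.b=2 P2.a=0 P2.b=0
P1.a=0 P1.b=2 P2.a=0 P2.b=1
P1.a=0 P1.b=2 P2.a=1 P2.b=1
P1.a=1 P1.b=2 P2.a=0 P2.b=0
P1.a=1 P1.b=2 P2.a=0 P2.b=1
P1.a=1 P1.b=2 P2.a=1 P2.b=1

outcome vector order: (P1.a,P1.b,P2.a,P2.b)
|SC outcomes| = 9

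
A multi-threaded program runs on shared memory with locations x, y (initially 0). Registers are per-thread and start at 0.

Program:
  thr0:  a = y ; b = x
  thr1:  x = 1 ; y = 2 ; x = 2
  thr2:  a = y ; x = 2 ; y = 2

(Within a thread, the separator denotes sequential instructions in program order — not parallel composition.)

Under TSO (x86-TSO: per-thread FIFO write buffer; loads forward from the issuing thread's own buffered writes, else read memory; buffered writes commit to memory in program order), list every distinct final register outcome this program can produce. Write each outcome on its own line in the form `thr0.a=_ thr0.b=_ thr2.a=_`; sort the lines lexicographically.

thr0.a=0 thr0.b=0 thr2.a=0
thr0.a=0 thr0.b=0 thr2.a=2
thr0.a=0 thr0.b=1 thr2.a=0
thr0.a=0 thr0.b=1 thr2.a=2
thr0.a=0 thr0.b=2 thr2.a=0
thr0.a=0 thr0.b=2 thr2.a=2
thr0.a=2 thr0.b=1 thr2.a=0
thr0.a=2 thr0.b=1 thr2.a=2
thr0.a=2 thr0.b=2 thr2.a=0
thr0.a=2 thr0.b=2 thr2.a=2

outcome vector order: (thr0.a,thr0.b,thr2.a)
|TSO outcomes| = 10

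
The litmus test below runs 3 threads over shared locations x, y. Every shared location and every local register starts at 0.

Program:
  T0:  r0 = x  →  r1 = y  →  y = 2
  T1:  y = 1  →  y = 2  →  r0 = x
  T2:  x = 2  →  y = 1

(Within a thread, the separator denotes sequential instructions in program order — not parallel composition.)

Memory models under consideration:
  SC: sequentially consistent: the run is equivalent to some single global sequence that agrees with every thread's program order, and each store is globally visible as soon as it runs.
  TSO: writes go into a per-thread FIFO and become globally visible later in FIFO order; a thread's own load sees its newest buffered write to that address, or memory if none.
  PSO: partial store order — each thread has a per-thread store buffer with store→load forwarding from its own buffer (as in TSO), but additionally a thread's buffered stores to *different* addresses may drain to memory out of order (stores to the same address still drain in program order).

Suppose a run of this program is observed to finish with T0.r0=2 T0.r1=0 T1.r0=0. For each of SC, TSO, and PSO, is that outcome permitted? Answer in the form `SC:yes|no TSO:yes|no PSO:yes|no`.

SC:no TSO:yes PSO:yes

outcome vector order: (T0.r0,T0.r1,T1.r0)
SC (11): 0/0/0, 0/0/2, 0/1/0, 0/1/2, 0/2/0, 0/2/2, 2/0/2, 2/1/0, 2/1/2, 2/2/0, 2/2/2
TSO (12): 0/0/0, 0/0/2, 0/1/0, 0/1/2, 0/2/0, 0/2/2, 2/0/0, 2/0/2, 2/1/0, 2/1/2, 2/2/0, 2/2/2
PSO (12): 0/0/0, 0/0/2, 0/1/0, 0/1/2, 0/2/0, 0/2/2, 2/0/0, 2/0/2, 2/1/0, 2/1/2, 2/2/0, 2/2/2
target 2/0/0 ∈ {TSO,PSO}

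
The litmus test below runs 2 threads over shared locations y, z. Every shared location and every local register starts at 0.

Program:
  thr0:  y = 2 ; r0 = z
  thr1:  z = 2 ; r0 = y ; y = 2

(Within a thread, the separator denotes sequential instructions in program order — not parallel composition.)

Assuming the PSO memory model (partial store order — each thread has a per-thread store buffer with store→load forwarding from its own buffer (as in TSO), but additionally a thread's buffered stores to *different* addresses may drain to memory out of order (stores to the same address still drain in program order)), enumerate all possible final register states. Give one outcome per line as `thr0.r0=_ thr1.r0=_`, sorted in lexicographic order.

thr0.r0=0 thr1.r0=0
thr0.r0=0 thr1.r0=2
thr0.r0=2 thr1.r0=0
thr0.r0=2 thr1.r0=2

outcome vector order: (thr0.r0,thr1.r0)
|PSO outcomes| = 4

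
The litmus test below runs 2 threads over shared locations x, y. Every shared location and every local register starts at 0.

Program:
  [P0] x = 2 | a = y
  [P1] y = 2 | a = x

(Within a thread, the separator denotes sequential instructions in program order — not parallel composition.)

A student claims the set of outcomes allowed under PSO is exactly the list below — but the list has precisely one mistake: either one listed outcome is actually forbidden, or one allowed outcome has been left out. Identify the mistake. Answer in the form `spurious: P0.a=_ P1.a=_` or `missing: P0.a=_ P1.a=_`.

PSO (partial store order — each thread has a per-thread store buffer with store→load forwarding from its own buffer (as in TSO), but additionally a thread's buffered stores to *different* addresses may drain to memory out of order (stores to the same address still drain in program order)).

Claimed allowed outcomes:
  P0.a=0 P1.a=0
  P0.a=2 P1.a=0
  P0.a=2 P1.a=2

missing: P0.a=0 P1.a=2

outcome vector order: (P0.a,P1.a)
PSO: 4 outcomes — {(0,0) (0,2) (2,0) (2,2)}
PSO∖claimed = {(0,2)}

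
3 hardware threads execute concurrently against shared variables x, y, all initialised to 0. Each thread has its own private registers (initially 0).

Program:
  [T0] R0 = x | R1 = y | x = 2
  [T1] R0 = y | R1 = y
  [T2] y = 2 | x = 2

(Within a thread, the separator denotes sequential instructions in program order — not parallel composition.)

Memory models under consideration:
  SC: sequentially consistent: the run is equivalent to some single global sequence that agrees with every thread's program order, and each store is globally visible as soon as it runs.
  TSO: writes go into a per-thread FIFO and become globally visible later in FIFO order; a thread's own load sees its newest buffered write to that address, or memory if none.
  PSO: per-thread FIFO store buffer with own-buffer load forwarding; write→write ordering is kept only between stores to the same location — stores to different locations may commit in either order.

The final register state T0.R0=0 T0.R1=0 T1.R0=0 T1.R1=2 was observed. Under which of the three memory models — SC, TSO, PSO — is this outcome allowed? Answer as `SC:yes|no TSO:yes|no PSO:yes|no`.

outcome vector order: (T0.R0,T0.R1,T1.R0,T1.R1)
SC (9): <0 0 0 0>; <0 0 0 2>; <0 0 2 2>; <0 2 0 0>; <0 2 0 2>; <0 2 2 2>; <2 2 0 0>; <2 2 0 2>; <2 2 2 2>
TSO (9): <0 0 0 0>; <0 0 0 2>; <0 0 2 2>; <0 2 0 0>; <0 2 0 2>; <0 2 2 2>; <2 2 0 0>; <2 2 0 2>; <2 2 2 2>
PSO (12): <0 0 0 0>; <0 0 0 2>; <0 0 2 2>; <0 2 0 0>; <0 2 0 2>; <0 2 2 2>; <2 0 0 0>; <2 0 0 2>; <2 0 2 2>; <2 2 0 0>; <2 2 0 2>; <2 2 2 2>
target <0 0 0 2> ∈ {SC,TSO,PSO}

SC:yes TSO:yes PSO:yes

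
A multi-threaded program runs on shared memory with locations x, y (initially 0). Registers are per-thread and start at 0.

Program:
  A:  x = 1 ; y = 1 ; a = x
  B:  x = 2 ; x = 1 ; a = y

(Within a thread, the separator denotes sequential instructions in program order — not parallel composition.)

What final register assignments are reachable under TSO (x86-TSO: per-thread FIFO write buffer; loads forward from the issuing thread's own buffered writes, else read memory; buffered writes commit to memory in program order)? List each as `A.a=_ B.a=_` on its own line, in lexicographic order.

outcome vector order: (A.a,B.a)
|TSO outcomes| = 4

A.a=1 B.a=0
A.a=1 B.a=1
A.a=2 B.a=0
A.a=2 B.a=1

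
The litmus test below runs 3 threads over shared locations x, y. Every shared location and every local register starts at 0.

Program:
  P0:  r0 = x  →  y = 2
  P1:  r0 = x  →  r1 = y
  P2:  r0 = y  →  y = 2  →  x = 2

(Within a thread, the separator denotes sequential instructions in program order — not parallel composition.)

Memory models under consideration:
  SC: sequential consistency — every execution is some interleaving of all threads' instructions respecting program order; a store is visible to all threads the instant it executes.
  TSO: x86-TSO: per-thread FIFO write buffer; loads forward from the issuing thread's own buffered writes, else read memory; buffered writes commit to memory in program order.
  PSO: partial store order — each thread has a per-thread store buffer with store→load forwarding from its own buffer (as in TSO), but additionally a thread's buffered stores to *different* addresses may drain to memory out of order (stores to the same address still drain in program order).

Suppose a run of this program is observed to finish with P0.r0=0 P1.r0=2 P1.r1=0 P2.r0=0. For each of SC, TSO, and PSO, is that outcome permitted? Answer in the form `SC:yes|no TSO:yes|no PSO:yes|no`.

outcome vector order: (P0.r0,P1.r0,P1.r1,P2.r0)
under SC → <0 0 0 0>, <0 0 0 2>, <0 0 2 0>, <0 0 2 2>, <0 2 2 0>, <0 2 2 2>, <2 0 0 0>, <2 0 2 0>, <2 2 2 0>
under TSO → <0 0 0 0>, <0 0 0 2>, <0 0 2 0>, <0 0 2 2>, <0 2 2 0>, <0 2 2 2>, <2 0 0 0>, <2 0 2 0>, <2 2 2 0>
under PSO → <0 0 0 0>, <0 0 0 2>, <0 0 2 0>, <0 0 2 2>, <0 2 0 0>, <0 2 2 0>, <0 2 2 2>, <2 0 0 0>, <2 0 2 0>, <2 2 0 0>, <2 2 2 0>
target <0 2 0 0> ∈ {PSO}

SC:no TSO:no PSO:yes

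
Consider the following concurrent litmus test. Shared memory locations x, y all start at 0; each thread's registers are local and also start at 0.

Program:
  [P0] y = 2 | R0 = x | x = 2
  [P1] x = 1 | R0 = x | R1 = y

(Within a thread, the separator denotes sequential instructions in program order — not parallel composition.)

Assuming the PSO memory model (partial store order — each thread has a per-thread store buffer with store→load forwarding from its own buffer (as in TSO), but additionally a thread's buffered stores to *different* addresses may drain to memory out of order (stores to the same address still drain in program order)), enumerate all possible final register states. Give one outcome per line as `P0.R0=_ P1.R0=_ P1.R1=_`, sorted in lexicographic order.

outcome vector order: (P0.R0,P1.R0,P1.R1)
|PSO outcomes| = 8

P0.R0=0 P1.R0=1 P1.R1=0
P0.R0=0 P1.R0=1 P1.R1=2
P0.R0=0 P1.R0=2 P1.R1=0
P0.R0=0 P1.R0=2 P1.R1=2
P0.R0=1 P1.R0=1 P1.R1=0
P0.R0=1 P1.R0=1 P1.R1=2
P0.R0=1 P1.R0=2 P1.R1=0
P0.R0=1 P1.R0=2 P1.R1=2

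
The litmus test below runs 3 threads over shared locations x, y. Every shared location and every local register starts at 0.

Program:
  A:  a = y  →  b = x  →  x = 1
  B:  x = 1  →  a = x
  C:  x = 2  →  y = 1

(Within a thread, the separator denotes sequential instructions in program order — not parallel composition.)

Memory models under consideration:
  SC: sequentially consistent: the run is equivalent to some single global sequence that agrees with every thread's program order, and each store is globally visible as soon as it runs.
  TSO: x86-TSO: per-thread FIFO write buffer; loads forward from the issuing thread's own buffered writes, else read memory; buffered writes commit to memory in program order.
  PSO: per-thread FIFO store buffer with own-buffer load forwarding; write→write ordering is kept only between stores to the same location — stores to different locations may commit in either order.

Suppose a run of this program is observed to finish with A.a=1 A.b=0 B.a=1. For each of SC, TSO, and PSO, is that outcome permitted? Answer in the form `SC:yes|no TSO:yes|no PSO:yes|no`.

outcome vector order: (A.a,A.b,B.a)
SC (9): (0,0,1); (0,0,2); (0,1,1); (0,1,2); (0,2,1); (0,2,2); (1,1,1); (1,2,1); (1,2,2)
TSO (9): (0,0,1); (0,0,2); (0,1,1); (0,1,2); (0,2,1); (0,2,2); (1,1,1); (1,2,1); (1,2,2)
PSO (12): (0,0,1); (0,0,2); (0,1,1); (0,1,2); (0,2,1); (0,2,2); (1,0,1); (1,0,2); (1,1,1); (1,1,2); (1,2,1); (1,2,2)
target (1,0,1) ∈ {PSO}

SC:no TSO:no PSO:yes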